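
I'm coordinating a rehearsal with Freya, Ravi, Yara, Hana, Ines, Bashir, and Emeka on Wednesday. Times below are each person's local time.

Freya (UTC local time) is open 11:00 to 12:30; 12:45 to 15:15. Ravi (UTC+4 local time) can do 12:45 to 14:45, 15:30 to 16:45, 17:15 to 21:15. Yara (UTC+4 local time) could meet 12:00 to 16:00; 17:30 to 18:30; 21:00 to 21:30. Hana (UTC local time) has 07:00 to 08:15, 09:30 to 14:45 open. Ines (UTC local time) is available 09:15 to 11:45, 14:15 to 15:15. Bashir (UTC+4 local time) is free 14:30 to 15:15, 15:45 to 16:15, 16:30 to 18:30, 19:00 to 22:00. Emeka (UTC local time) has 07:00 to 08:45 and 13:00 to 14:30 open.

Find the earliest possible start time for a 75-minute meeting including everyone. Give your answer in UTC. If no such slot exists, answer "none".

Freya in UTC: 11:00-12:30, 12:45-15:15.
Ravi in UTC: 08:45-10:45, 11:30-12:45, 13:15-17:15 (subtract 4h to convert from UTC+4).
Yara in UTC: 08:00-12:00, 13:30-14:30, 17:00-17:30 (subtract 4h to convert from UTC+4).
Hana in UTC: 07:00-08:15, 09:30-14:45.
Ines in UTC: 09:15-11:45, 14:15-15:15.
Bashir in UTC: 10:30-11:15, 11:45-12:15, 12:30-14:30, 15:00-18:00 (subtract 4h to convert from UTC+4).
Emeka in UTC: 07:00-08:45, 13:00-14:30.
Freya ∩ Ravi: 11:30-12:30, 13:15-15:15.
Freya ∩ Ravi ∩ Yara: 11:30-12:00, 13:30-14:30.
Freya ∩ Ravi ∩ Yara ∩ Hana: 11:30-12:00, 13:30-14:30.
Freya ∩ Ravi ∩ Yara ∩ Hana ∩ Ines: 11:30-11:45, 14:15-14:30.
Freya ∩ Ravi ∩ Yara ∩ Hana ∩ Ines ∩ Bashir: 14:15-14:30.
Freya ∩ Ravi ∩ Yara ∩ Hana ∩ Ines ∩ Bashir ∩ Emeka: 14:15-14:30.
No common window is at least 75 minutes long.

none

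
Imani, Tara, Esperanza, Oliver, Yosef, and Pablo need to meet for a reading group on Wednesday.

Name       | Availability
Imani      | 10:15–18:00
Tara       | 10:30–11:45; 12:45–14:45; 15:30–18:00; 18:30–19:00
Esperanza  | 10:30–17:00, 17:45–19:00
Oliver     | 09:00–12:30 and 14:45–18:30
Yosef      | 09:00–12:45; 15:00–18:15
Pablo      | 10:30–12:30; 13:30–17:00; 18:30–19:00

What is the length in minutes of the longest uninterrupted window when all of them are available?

90

Imani ∩ Tara: 10:30-11:45, 12:45-14:45, 15:30-18:00.
Imani ∩ Tara ∩ Esperanza: 10:30-11:45, 12:45-14:45, 15:30-17:00, 17:45-18:00.
Imani ∩ Tara ∩ Esperanza ∩ Oliver: 10:30-11:45, 15:30-17:00, 17:45-18:00.
Imani ∩ Tara ∩ Esperanza ∩ Oliver ∩ Yosef: 10:30-11:45, 15:30-17:00, 17:45-18:00.
Imani ∩ Tara ∩ Esperanza ∩ Oliver ∩ Yosef ∩ Pablo: 10:30-11:45, 15:30-17:00.
The longest is 15:30-17:00 at 90 minutes.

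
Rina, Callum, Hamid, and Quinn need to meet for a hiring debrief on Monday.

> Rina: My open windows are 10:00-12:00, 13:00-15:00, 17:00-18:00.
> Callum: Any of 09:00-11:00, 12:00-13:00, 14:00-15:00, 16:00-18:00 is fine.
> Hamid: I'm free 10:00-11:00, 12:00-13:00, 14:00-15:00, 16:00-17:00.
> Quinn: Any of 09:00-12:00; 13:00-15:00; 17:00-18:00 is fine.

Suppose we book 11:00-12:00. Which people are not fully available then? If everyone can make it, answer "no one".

Rina: free for 11:00-12:00. Callum: not fully free for 11:00-12:00. Hamid: not fully free for 11:00-12:00. Quinn: free for 11:00-12:00.

Callum, Hamid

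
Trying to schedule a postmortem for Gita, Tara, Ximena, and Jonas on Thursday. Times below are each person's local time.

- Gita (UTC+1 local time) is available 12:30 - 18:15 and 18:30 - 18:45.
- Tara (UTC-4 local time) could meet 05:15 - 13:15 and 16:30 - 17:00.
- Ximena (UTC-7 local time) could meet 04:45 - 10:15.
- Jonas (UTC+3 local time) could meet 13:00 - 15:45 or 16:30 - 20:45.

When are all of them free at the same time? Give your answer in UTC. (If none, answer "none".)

Gita in UTC: 11:30-17:15, 17:30-17:45 (subtract 1h to convert from UTC+1).
Tara in UTC: 09:15-17:15, 20:30-21:00 (add 4h to convert from UTC-4).
Ximena in UTC: 11:45-17:15 (add 7h to convert from UTC-7).
Jonas in UTC: 10:00-12:45, 13:30-17:45 (subtract 3h to convert from UTC+3).
Gita ∩ Tara: 11:30-17:15.
Gita ∩ Tara ∩ Ximena: 11:45-17:15.
Gita ∩ Tara ∩ Ximena ∩ Jonas: 11:45-12:45, 13:30-17:15.

11:45-12:45, 13:30-17:15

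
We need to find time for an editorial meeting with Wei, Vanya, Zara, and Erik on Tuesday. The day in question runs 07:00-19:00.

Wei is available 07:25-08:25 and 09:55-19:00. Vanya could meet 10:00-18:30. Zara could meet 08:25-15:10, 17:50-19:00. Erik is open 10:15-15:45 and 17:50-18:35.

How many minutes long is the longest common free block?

Wei ∩ Vanya: 10:00-18:30.
Wei ∩ Vanya ∩ Zara: 10:00-15:10, 17:50-18:30.
Wei ∩ Vanya ∩ Zara ∩ Erik: 10:15-15:10, 17:50-18:30.
The longest is 10:15-15:10 at 295 minutes.

295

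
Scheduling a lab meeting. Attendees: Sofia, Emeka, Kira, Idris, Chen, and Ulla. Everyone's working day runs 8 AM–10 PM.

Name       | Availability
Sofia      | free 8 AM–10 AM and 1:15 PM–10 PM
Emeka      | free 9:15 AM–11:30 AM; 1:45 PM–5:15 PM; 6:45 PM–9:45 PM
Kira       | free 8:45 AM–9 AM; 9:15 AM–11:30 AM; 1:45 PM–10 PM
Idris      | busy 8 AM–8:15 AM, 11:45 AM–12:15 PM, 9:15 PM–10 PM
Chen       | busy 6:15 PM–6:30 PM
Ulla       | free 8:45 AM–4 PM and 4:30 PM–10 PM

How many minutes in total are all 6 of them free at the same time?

375

Sofia free: 08:00-10:00, 13:15-22:00.
Emeka free: 09:15-11:30, 13:45-17:15, 18:45-21:45.
Kira free: 08:45-09:00, 09:15-11:30, 13:45-22:00.
Idris free: 08:15-11:45, 12:15-21:15 (invert busy blocks within the working day).
Chen free: 08:00-18:15, 18:30-22:00 (invert busy blocks within the working day).
Ulla free: 08:45-16:00, 16:30-22:00.
Sofia ∩ Emeka: 09:15-10:00, 13:45-17:15, 18:45-21:45.
Sofia ∩ Emeka ∩ Kira: 09:15-10:00, 13:45-17:15, 18:45-21:45.
Sofia ∩ Emeka ∩ Kira ∩ Idris: 09:15-10:00, 13:45-17:15, 18:45-21:15.
Sofia ∩ Emeka ∩ Kira ∩ Idris ∩ Chen: 09:15-10:00, 13:45-17:15, 18:45-21:15.
Sofia ∩ Emeka ∩ Kira ∩ Idris ∩ Chen ∩ Ulla: 09:15-10:00, 13:45-16:00, 16:30-17:15, 18:45-21:15.
So the common availability across everyone is 09:15-10:00, 13:45-16:00, 16:30-17:15, 18:45-21:15.
Summing the common windows: 45 + 135 + 45 + 150 = 375 minutes.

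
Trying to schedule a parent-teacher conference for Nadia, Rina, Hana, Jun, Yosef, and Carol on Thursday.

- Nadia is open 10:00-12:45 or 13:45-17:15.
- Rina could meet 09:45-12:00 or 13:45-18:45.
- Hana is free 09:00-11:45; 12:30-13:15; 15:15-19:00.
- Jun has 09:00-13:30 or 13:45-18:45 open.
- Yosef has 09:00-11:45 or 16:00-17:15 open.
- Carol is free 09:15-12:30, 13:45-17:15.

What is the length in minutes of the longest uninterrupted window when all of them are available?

Nadia ∩ Rina: 10:00-12:00, 13:45-17:15.
Nadia ∩ Rina ∩ Hana: 10:00-11:45, 15:15-17:15.
Nadia ∩ Rina ∩ Hana ∩ Jun: 10:00-11:45, 15:15-17:15.
Nadia ∩ Rina ∩ Hana ∩ Jun ∩ Yosef: 10:00-11:45, 16:00-17:15.
Nadia ∩ Rina ∩ Hana ∩ Jun ∩ Yosef ∩ Carol: 10:00-11:45, 16:00-17:15.
The longest is 10:00-11:45 at 105 minutes.

105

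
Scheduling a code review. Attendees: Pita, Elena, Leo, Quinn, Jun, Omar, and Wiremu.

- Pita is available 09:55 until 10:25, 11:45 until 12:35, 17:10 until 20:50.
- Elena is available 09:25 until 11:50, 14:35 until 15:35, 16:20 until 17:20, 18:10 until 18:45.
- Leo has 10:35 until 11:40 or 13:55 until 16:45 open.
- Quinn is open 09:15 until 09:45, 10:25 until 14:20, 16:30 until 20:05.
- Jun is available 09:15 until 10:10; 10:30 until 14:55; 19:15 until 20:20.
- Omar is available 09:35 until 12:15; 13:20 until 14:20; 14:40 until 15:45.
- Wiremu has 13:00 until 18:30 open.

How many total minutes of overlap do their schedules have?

0

Pita ∩ Elena: 09:55-10:25, 11:45-11:50, 17:10-17:20, 18:10-18:45.
Pita ∩ Elena ∩ Leo: ∅.
Pita ∩ Elena ∩ Leo ∩ Quinn: ∅.
Pita ∩ Elena ∩ Leo ∩ Quinn ∩ Jun: ∅.
Pita ∩ Elena ∩ Leo ∩ Quinn ∩ Jun ∩ Omar: ∅.
Pita ∩ Elena ∩ Leo ∩ Quinn ∩ Jun ∩ Omar ∩ Wiremu: ∅.
There is no time when everyone is free.
There is no common window, so the total is 0 minutes.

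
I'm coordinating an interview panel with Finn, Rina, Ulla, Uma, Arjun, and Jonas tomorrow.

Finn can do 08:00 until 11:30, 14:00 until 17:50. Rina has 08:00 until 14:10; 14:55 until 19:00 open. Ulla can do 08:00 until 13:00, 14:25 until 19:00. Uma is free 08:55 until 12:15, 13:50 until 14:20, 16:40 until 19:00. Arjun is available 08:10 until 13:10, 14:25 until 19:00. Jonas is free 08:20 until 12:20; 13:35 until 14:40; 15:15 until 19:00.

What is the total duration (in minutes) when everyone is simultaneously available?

225

Finn ∩ Rina: 08:00-11:30, 14:00-14:10, 14:55-17:50.
Finn ∩ Rina ∩ Ulla: 08:00-11:30, 14:55-17:50.
Finn ∩ Rina ∩ Ulla ∩ Uma: 08:55-11:30, 16:40-17:50.
Finn ∩ Rina ∩ Ulla ∩ Uma ∩ Arjun: 08:55-11:30, 16:40-17:50.
Finn ∩ Rina ∩ Ulla ∩ Uma ∩ Arjun ∩ Jonas: 08:55-11:30, 16:40-17:50.
Summing the common windows: 155 + 70 = 225 minutes.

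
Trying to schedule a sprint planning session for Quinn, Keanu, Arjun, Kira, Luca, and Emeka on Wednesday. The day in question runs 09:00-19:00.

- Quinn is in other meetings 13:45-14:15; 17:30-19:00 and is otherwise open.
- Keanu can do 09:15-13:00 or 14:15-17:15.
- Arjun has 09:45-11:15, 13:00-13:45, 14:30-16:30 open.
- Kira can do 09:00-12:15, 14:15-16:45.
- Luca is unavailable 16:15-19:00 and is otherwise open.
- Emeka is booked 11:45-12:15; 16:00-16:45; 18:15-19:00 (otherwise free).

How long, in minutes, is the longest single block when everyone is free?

90

Quinn free: 09:00-13:45, 14:15-17:30 (invert busy blocks within the working day).
Keanu free: 09:15-13:00, 14:15-17:15.
Arjun free: 09:45-11:15, 13:00-13:45, 14:30-16:30.
Kira free: 09:00-12:15, 14:15-16:45.
Luca free: 09:00-16:15 (invert busy blocks within the working day).
Emeka free: 09:00-11:45, 12:15-16:00, 16:45-18:15 (invert busy blocks within the working day).
Quinn ∩ Keanu: 09:15-13:00, 14:15-17:15.
Quinn ∩ Keanu ∩ Arjun: 09:45-11:15, 14:30-16:30.
Quinn ∩ Keanu ∩ Arjun ∩ Kira: 09:45-11:15, 14:30-16:30.
Quinn ∩ Keanu ∩ Arjun ∩ Kira ∩ Luca: 09:45-11:15, 14:30-16:15.
Quinn ∩ Keanu ∩ Arjun ∩ Kira ∩ Luca ∩ Emeka: 09:45-11:15, 14:30-16:00.
So the common availability across everyone is 09:45-11:15, 14:30-16:00.
The longest is 09:45-11:15 at 90 minutes.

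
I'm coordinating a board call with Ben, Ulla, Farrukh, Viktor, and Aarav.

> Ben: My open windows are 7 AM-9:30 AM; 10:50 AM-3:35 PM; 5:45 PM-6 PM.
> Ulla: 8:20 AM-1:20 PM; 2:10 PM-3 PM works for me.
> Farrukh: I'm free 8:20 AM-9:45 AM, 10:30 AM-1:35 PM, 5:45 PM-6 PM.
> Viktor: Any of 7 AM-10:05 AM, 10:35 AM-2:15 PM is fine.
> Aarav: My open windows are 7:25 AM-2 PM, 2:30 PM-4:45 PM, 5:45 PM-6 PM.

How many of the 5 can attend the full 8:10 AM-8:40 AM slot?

3

Ben, Viktor, and Aarav can make the full 08:10-08:40 slot — that's 3.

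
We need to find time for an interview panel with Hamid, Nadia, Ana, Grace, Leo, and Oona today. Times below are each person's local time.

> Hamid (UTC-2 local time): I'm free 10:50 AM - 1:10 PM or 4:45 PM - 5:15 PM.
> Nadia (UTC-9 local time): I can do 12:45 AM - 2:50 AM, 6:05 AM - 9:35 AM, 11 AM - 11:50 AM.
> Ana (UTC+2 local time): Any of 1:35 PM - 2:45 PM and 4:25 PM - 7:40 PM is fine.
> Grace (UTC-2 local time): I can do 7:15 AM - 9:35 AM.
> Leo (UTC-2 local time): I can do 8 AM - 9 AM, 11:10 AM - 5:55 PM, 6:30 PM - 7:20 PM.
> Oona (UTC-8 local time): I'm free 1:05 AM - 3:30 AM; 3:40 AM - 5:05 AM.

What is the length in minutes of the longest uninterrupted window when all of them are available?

0

Hamid in UTC: 12:50-15:10, 18:45-19:15 (add 2h to convert from UTC-2).
Nadia in UTC: 09:45-11:50, 15:05-18:35, 20:00-20:50 (add 9h to convert from UTC-9).
Ana in UTC: 11:35-12:45, 14:25-17:40 (subtract 2h to convert from UTC+2).
Grace in UTC: 09:15-11:35 (add 2h to convert from UTC-2).
Leo in UTC: 10:00-11:00, 13:10-19:55, 20:30-21:20 (add 2h to convert from UTC-2).
Oona in UTC: 09:05-11:30, 11:40-13:05 (add 8h to convert from UTC-8).
Hamid ∩ Nadia: 15:05-15:10.
Hamid ∩ Nadia ∩ Ana: 15:05-15:10.
Hamid ∩ Nadia ∩ Ana ∩ Grace: ∅.
Hamid ∩ Nadia ∩ Ana ∩ Grace ∩ Leo: ∅.
Hamid ∩ Nadia ∩ Ana ∩ Grace ∩ Leo ∩ Oona: ∅.
There is no time when everyone is free.
No common window exists, so the longest block is 0 minutes.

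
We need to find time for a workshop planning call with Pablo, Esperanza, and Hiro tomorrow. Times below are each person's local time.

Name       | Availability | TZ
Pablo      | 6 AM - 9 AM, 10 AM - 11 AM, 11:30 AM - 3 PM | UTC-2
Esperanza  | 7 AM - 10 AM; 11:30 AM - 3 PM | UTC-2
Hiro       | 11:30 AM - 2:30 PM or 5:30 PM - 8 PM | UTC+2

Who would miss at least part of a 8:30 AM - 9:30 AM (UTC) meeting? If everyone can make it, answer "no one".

Esperanza, Hiro

Pablo in UTC: 08:00-11:00, 12:00-13:00, 13:30-17:00 (add 2h to convert from UTC-2).
Esperanza in UTC: 09:00-12:00, 13:30-17:00 (add 2h to convert from UTC-2).
Hiro in UTC: 09:30-12:30, 15:30-18:00 (subtract 2h to convert from UTC+2).
Pablo: free for 08:30-09:30. Esperanza: not fully free for 08:30-09:30. Hiro: not fully free for 08:30-09:30.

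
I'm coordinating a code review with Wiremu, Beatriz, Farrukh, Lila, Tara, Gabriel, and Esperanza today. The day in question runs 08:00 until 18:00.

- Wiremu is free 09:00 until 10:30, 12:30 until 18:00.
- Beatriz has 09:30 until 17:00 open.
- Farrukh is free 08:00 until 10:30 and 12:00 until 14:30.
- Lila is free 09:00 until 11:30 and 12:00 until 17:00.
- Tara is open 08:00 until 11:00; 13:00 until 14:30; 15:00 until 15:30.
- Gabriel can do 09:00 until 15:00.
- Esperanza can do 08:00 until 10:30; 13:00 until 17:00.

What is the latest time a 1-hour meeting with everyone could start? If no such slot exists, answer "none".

Wiremu ∩ Beatriz: 09:30-10:30, 12:30-17:00.
Wiremu ∩ Beatriz ∩ Farrukh: 09:30-10:30, 12:30-14:30.
Wiremu ∩ Beatriz ∩ Farrukh ∩ Lila: 09:30-10:30, 12:30-14:30.
Wiremu ∩ Beatriz ∩ Farrukh ∩ Lila ∩ Tara: 09:30-10:30, 13:00-14:30.
Wiremu ∩ Beatriz ∩ Farrukh ∩ Lila ∩ Tara ∩ Gabriel: 09:30-10:30, 13:00-14:30.
Wiremu ∩ Beatriz ∩ Farrukh ∩ Lila ∩ Tara ∩ Gabriel ∩ Esperanza: 09:30-10:30, 13:00-14:30.
The last common window of at least 60 minutes is 13:00-14:30; a 60-minute meeting can start as late as 13:30 and still end by 14:30.

13:30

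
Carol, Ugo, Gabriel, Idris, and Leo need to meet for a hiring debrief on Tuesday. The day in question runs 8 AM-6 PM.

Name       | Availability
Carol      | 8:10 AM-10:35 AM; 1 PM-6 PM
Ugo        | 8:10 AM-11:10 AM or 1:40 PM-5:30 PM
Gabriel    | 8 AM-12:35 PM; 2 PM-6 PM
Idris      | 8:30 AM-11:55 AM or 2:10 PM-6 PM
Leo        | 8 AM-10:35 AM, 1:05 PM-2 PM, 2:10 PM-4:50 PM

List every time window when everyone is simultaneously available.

Carol ∩ Ugo: 08:10-10:35, 13:40-17:30.
Carol ∩ Ugo ∩ Gabriel: 08:10-10:35, 14:00-17:30.
Carol ∩ Ugo ∩ Gabriel ∩ Idris: 08:30-10:35, 14:10-17:30.
Carol ∩ Ugo ∩ Gabriel ∩ Idris ∩ Leo: 08:30-10:35, 14:10-16:50.

08:30-10:35, 14:10-16:50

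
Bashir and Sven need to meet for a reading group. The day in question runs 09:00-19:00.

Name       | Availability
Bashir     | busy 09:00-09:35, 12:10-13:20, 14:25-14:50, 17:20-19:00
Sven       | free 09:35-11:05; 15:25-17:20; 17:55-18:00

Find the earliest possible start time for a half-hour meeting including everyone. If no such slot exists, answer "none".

Bashir free: 09:35-12:10, 13:20-14:25, 14:50-17:20 (invert busy blocks within the working day).
Sven free: 09:35-11:05, 15:25-17:20, 17:55-18:00.
Bashir ∩ Sven: 09:35-11:05, 15:25-17:20.
The first common window of at least 30 minutes is 09:35-11:05, so the earliest start is 09:35.

09:35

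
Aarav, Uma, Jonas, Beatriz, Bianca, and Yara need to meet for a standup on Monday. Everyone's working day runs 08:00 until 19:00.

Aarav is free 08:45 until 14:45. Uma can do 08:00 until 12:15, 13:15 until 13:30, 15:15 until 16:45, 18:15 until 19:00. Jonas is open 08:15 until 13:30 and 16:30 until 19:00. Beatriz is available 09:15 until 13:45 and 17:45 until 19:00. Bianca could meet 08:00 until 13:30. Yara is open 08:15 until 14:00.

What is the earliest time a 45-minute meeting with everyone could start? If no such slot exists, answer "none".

Aarav ∩ Uma: 08:45-12:15, 13:15-13:30.
Aarav ∩ Uma ∩ Jonas: 08:45-12:15, 13:15-13:30.
Aarav ∩ Uma ∩ Jonas ∩ Beatriz: 09:15-12:15, 13:15-13:30.
Aarav ∩ Uma ∩ Jonas ∩ Beatriz ∩ Bianca: 09:15-12:15, 13:15-13:30.
Aarav ∩ Uma ∩ Jonas ∩ Beatriz ∩ Bianca ∩ Yara: 09:15-12:15, 13:15-13:30.
Those are the intersection windows.
The first common window of at least 45 minutes is 09:15-12:15, so the earliest start is 09:15.

09:15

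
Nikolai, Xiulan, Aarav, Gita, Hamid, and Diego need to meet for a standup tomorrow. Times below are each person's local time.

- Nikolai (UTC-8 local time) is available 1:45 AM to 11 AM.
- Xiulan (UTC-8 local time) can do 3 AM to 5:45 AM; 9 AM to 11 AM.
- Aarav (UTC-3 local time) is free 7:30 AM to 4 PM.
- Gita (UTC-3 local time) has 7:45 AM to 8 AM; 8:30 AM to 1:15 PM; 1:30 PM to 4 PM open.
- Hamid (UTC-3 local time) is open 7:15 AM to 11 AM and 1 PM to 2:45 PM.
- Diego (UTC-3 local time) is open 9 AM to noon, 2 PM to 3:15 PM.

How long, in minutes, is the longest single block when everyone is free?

105

Nikolai in UTC: 09:45-19:00 (add 8h to convert from UTC-8).
Xiulan in UTC: 11:00-13:45, 17:00-19:00 (add 8h to convert from UTC-8).
Aarav in UTC: 10:30-19:00 (add 3h to convert from UTC-3).
Gita in UTC: 10:45-11:00, 11:30-16:15, 16:30-19:00 (add 3h to convert from UTC-3).
Hamid in UTC: 10:15-14:00, 16:00-17:45 (add 3h to convert from UTC-3).
Diego in UTC: 12:00-15:00, 17:00-18:15 (add 3h to convert from UTC-3).
Nikolai ∩ Xiulan: 11:00-13:45, 17:00-19:00.
Nikolai ∩ Xiulan ∩ Aarav: 11:00-13:45, 17:00-19:00.
Nikolai ∩ Xiulan ∩ Aarav ∩ Gita: 11:30-13:45, 17:00-19:00.
Nikolai ∩ Xiulan ∩ Aarav ∩ Gita ∩ Hamid: 11:30-13:45, 17:00-17:45.
Nikolai ∩ Xiulan ∩ Aarav ∩ Gita ∩ Hamid ∩ Diego: 12:00-13:45, 17:00-17:45.
The longest is 12:00-13:45 at 105 minutes.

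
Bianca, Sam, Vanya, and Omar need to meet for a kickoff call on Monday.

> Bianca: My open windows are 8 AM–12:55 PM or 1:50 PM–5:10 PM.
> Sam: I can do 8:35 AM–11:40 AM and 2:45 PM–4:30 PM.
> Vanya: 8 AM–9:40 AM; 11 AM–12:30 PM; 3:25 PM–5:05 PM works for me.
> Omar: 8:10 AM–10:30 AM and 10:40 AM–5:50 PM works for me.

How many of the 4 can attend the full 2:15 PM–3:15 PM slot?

2

Bianca and Omar can make the full 14:15-15:15 slot — that's 2.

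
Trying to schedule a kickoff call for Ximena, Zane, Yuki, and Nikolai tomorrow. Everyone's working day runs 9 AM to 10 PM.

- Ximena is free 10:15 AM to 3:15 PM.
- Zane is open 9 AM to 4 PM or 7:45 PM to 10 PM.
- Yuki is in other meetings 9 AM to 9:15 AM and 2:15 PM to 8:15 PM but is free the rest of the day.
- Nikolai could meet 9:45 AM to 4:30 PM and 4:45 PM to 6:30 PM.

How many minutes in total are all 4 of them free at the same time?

Ximena free: 10:15-15:15.
Zane free: 09:00-16:00, 19:45-22:00.
Yuki free: 09:15-14:15, 20:15-22:00 (invert busy blocks within the working day).
Nikolai free: 09:45-16:30, 16:45-18:30.
Ximena ∩ Zane: 10:15-15:15.
Ximena ∩ Zane ∩ Yuki: 10:15-14:15.
Ximena ∩ Zane ∩ Yuki ∩ Nikolai: 10:15-14:15.
So the common availability across everyone is 10:15-14:15.
That's a single block of 240 minutes.

240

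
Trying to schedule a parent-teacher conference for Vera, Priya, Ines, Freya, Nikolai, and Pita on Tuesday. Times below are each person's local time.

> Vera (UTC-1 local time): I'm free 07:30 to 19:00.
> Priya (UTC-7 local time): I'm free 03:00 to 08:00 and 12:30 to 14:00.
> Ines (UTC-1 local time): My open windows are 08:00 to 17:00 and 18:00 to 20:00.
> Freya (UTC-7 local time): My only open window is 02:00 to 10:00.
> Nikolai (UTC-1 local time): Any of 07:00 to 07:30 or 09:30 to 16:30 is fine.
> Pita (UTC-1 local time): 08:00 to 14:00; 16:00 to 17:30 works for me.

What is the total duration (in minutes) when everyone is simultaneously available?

270

Vera in UTC: 08:30-20:00 (add 1h to convert from UTC-1).
Priya in UTC: 10:00-15:00, 19:30-21:00 (add 7h to convert from UTC-7).
Ines in UTC: 09:00-18:00, 19:00-21:00 (add 1h to convert from UTC-1).
Freya in UTC: 09:00-17:00 (add 7h to convert from UTC-7).
Nikolai in UTC: 08:00-08:30, 10:30-17:30 (add 1h to convert from UTC-1).
Pita in UTC: 09:00-15:00, 17:00-18:30 (add 1h to convert from UTC-1).
Vera ∩ Priya: 10:00-15:00, 19:30-20:00.
Vera ∩ Priya ∩ Ines: 10:00-15:00, 19:30-20:00.
Vera ∩ Priya ∩ Ines ∩ Freya: 10:00-15:00.
Vera ∩ Priya ∩ Ines ∩ Freya ∩ Nikolai: 10:30-15:00.
Vera ∩ Priya ∩ Ines ∩ Freya ∩ Nikolai ∩ Pita: 10:30-15:00.
That's a single block of 270 minutes.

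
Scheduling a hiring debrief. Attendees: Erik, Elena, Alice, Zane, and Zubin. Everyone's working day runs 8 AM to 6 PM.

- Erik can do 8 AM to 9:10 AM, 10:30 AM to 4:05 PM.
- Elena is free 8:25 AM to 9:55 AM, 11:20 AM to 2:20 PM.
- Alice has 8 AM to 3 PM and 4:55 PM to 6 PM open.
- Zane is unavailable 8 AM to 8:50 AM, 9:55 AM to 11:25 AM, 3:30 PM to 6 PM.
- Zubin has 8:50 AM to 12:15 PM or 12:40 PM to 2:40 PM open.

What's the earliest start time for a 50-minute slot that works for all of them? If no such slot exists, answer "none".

Erik free: 08:00-09:10, 10:30-16:05.
Elena free: 08:25-09:55, 11:20-14:20.
Alice free: 08:00-15:00, 16:55-18:00.
Zane free: 08:50-09:55, 11:25-15:30 (invert busy blocks within the working day).
Zubin free: 08:50-12:15, 12:40-14:40.
Erik ∩ Elena: 08:25-09:10, 11:20-14:20.
Erik ∩ Elena ∩ Alice: 08:25-09:10, 11:20-14:20.
Erik ∩ Elena ∩ Alice ∩ Zane: 08:50-09:10, 11:25-14:20.
Erik ∩ Elena ∩ Alice ∩ Zane ∩ Zubin: 08:50-09:10, 11:25-12:15, 12:40-14:20.
Those are the intersection windows.
The first common window of at least 50 minutes is 11:25-12:15, so the earliest start is 11:25.

11:25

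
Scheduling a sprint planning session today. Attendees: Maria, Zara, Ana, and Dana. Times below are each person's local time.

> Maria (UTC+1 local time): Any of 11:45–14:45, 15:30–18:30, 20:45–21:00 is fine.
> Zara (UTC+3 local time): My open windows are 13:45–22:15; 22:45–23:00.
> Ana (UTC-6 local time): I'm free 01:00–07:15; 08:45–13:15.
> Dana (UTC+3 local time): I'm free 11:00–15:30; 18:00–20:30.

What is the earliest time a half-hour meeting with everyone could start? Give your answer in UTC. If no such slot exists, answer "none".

10:45

Maria in UTC: 10:45-13:45, 14:30-17:30, 19:45-20:00 (subtract 1h to convert from UTC+1).
Zara in UTC: 10:45-19:15, 19:45-20:00 (subtract 3h to convert from UTC+3).
Ana in UTC: 07:00-13:15, 14:45-19:15 (add 6h to convert from UTC-6).
Dana in UTC: 08:00-12:30, 15:00-17:30 (subtract 3h to convert from UTC+3).
Maria ∩ Zara: 10:45-13:45, 14:30-17:30, 19:45-20:00.
Maria ∩ Zara ∩ Ana: 10:45-13:15, 14:45-17:30.
Maria ∩ Zara ∩ Ana ∩ Dana: 10:45-12:30, 15:00-17:30.
The first common window of at least 30 minutes is 10:45-12:30, so the earliest start is 10:45.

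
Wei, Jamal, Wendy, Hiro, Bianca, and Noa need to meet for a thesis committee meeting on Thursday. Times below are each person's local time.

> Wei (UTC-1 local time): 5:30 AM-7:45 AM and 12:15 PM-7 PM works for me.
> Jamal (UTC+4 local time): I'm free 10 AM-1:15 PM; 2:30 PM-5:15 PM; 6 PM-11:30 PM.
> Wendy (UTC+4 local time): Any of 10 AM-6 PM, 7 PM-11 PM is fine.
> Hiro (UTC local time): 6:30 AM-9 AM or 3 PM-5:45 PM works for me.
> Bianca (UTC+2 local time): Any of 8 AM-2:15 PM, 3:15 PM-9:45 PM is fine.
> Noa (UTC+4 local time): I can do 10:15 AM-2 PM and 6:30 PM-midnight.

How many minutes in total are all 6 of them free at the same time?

300

Wei in UTC: 06:30-08:45, 13:15-20:00 (add 1h to convert from UTC-1).
Jamal in UTC: 06:00-09:15, 10:30-13:15, 14:00-19:30 (subtract 4h to convert from UTC+4).
Wendy in UTC: 06:00-14:00, 15:00-19:00 (subtract 4h to convert from UTC+4).
Hiro in UTC: 06:30-09:00, 15:00-17:45.
Bianca in UTC: 06:00-12:15, 13:15-19:45 (subtract 2h to convert from UTC+2).
Noa in UTC: 06:15-10:00, 14:30-20:00 (subtract 4h to convert from UTC+4).
Wei ∩ Jamal: 06:30-08:45, 14:00-19:30.
Wei ∩ Jamal ∩ Wendy: 06:30-08:45, 15:00-19:00.
Wei ∩ Jamal ∩ Wendy ∩ Hiro: 06:30-08:45, 15:00-17:45.
Wei ∩ Jamal ∩ Wendy ∩ Hiro ∩ Bianca: 06:30-08:45, 15:00-17:45.
Wei ∩ Jamal ∩ Wendy ∩ Hiro ∩ Bianca ∩ Noa: 06:30-08:45, 15:00-17:45.
Summing the common windows: 135 + 165 = 300 minutes.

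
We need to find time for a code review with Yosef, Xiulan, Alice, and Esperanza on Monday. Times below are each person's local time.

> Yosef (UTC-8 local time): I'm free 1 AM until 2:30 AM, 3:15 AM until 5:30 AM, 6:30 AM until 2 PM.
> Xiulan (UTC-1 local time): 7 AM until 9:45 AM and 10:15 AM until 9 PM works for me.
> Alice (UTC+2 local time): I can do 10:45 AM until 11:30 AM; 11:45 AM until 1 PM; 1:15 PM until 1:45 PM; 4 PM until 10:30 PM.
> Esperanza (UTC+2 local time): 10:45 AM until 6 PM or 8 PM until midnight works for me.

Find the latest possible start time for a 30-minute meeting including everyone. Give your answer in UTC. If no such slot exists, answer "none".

Yosef in UTC: 09:00-10:30, 11:15-13:30, 14:30-22:00 (add 8h to convert from UTC-8).
Xiulan in UTC: 08:00-10:45, 11:15-22:00 (add 1h to convert from UTC-1).
Alice in UTC: 08:45-09:30, 09:45-11:00, 11:15-11:45, 14:00-20:30 (subtract 2h to convert from UTC+2).
Esperanza in UTC: 08:45-16:00, 18:00-22:00 (subtract 2h to convert from UTC+2).
Yosef ∩ Xiulan: 09:00-10:30, 11:15-13:30, 14:30-22:00.
Yosef ∩ Xiulan ∩ Alice: 09:00-09:30, 09:45-10:30, 11:15-11:45, 14:30-20:30.
Yosef ∩ Xiulan ∩ Alice ∩ Esperanza: 09:00-09:30, 09:45-10:30, 11:15-11:45, 14:30-16:00, 18:00-20:30.
So the common availability across everyone is 09:00-09:30, 09:45-10:30, 11:15-11:45, 14:30-16:00, 18:00-20:30.
The last common window of at least 30 minutes is 18:00-20:30; a 30-minute meeting can start as late as 20:00 and still end by 20:30.

20:00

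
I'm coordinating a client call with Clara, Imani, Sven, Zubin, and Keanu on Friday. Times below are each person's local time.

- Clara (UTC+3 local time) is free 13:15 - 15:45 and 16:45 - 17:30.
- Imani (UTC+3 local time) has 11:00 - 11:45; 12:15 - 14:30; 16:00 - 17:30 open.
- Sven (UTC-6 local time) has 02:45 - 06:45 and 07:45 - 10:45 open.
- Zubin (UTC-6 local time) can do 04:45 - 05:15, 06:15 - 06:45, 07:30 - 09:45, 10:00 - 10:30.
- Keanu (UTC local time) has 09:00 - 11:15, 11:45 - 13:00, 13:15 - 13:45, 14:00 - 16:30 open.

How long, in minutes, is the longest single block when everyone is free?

Clara in UTC: 10:15-12:45, 13:45-14:30 (subtract 3h to convert from UTC+3).
Imani in UTC: 08:00-08:45, 09:15-11:30, 13:00-14:30 (subtract 3h to convert from UTC+3).
Sven in UTC: 08:45-12:45, 13:45-16:45 (add 6h to convert from UTC-6).
Zubin in UTC: 10:45-11:15, 12:15-12:45, 13:30-15:45, 16:00-16:30 (add 6h to convert from UTC-6).
Keanu in UTC: 09:00-11:15, 11:45-13:00, 13:15-13:45, 14:00-16:30.
Clara ∩ Imani: 10:15-11:30, 13:45-14:30.
Clara ∩ Imani ∩ Sven: 10:15-11:30, 13:45-14:30.
Clara ∩ Imani ∩ Sven ∩ Zubin: 10:45-11:15, 13:45-14:30.
Clara ∩ Imani ∩ Sven ∩ Zubin ∩ Keanu: 10:45-11:15, 14:00-14:30.
The longest is 10:45-11:15 at 30 minutes.

30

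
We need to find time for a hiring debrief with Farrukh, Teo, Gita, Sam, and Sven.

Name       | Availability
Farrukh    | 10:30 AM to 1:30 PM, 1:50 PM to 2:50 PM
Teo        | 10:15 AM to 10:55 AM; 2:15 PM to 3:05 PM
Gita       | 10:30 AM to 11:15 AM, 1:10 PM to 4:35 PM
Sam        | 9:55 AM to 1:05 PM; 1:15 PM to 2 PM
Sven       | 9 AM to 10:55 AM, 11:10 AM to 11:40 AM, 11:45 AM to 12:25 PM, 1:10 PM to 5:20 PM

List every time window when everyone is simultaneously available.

10:30-10:55

Farrukh ∩ Teo: 10:30-10:55, 14:15-14:50.
Farrukh ∩ Teo ∩ Gita: 10:30-10:55, 14:15-14:50.
Farrukh ∩ Teo ∩ Gita ∩ Sam: 10:30-10:55.
Farrukh ∩ Teo ∩ Gita ∩ Sam ∩ Sven: 10:30-10:55.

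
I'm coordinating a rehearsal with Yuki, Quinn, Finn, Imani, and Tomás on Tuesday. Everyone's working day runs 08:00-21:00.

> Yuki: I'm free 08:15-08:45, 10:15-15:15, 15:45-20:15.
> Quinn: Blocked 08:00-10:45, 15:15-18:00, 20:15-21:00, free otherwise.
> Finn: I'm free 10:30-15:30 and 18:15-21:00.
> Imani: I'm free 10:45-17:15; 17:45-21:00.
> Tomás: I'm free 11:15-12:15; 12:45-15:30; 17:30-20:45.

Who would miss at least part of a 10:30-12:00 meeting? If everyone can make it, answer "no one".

Imani, Quinn, Tomás

Yuki free: 08:15-08:45, 10:15-15:15, 15:45-20:15.
Quinn free: 10:45-15:15, 18:00-20:15 (invert busy blocks within the working day).
Finn free: 10:30-15:30, 18:15-21:00.
Imani free: 10:45-17:15, 17:45-21:00.
Tomás free: 11:15-12:15, 12:45-15:30, 17:30-20:45.
Yuki: free for 10:30-12:00. Quinn: not fully free for 10:30-12:00. Finn: free for 10:30-12:00. Imani: not fully free for 10:30-12:00. Tomás: not fully free for 10:30-12:00.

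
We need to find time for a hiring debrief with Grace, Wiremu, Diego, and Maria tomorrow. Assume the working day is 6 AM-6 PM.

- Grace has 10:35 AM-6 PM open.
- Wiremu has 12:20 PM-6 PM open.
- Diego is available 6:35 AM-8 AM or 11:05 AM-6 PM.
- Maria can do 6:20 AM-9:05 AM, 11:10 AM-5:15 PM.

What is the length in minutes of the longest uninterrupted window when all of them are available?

Grace ∩ Wiremu: 12:20-18:00.
Grace ∩ Wiremu ∩ Diego: 12:20-18:00.
Grace ∩ Wiremu ∩ Diego ∩ Maria: 12:20-17:15.
So the common availability across everyone is 12:20-17:15.
The longest is 12:20-17:15 at 295 minutes.

295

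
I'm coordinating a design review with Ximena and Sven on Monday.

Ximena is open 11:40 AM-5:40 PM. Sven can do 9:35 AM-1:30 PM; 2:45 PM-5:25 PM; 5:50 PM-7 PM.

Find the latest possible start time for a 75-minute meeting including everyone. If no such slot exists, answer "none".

Ximena ∩ Sven: 11:40-13:30, 14:45-17:25.
The last common window of at least 75 minutes is 14:45-17:25; a 75-minute meeting can start as late as 16:10 and still end by 17:25.

16:10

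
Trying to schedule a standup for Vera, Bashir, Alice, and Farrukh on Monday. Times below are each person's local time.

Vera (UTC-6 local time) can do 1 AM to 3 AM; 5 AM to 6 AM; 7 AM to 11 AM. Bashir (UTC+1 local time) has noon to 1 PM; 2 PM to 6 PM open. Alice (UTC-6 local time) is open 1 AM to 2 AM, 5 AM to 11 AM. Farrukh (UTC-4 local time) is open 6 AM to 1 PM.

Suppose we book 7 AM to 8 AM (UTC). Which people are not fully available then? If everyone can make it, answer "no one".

Bashir, Farrukh

Vera in UTC: 07:00-09:00, 11:00-12:00, 13:00-17:00 (add 6h to convert from UTC-6).
Bashir in UTC: 11:00-12:00, 13:00-17:00 (subtract 1h to convert from UTC+1).
Alice in UTC: 07:00-08:00, 11:00-17:00 (add 6h to convert from UTC-6).
Farrukh in UTC: 10:00-17:00 (add 4h to convert from UTC-4).
Vera: free for 07:00-08:00. Bashir: not fully free for 07:00-08:00. Alice: free for 07:00-08:00. Farrukh: not fully free for 07:00-08:00.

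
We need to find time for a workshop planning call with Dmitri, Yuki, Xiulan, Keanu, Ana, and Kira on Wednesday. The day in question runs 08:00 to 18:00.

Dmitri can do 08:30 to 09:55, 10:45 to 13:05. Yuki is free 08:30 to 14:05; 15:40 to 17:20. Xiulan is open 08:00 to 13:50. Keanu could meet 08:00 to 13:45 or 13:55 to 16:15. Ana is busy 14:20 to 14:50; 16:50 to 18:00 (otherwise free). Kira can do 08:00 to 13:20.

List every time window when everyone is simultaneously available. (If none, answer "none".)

Dmitri free: 08:30-09:55, 10:45-13:05.
Yuki free: 08:30-14:05, 15:40-17:20.
Xiulan free: 08:00-13:50.
Keanu free: 08:00-13:45, 13:55-16:15.
Ana free: 08:00-14:20, 14:50-16:50 (invert busy blocks within the working day).
Kira free: 08:00-13:20.
Dmitri ∩ Yuki: 08:30-09:55, 10:45-13:05.
Dmitri ∩ Yuki ∩ Xiulan: 08:30-09:55, 10:45-13:05.
Dmitri ∩ Yuki ∩ Xiulan ∩ Keanu: 08:30-09:55, 10:45-13:05.
Dmitri ∩ Yuki ∩ Xiulan ∩ Keanu ∩ Ana: 08:30-09:55, 10:45-13:05.
Dmitri ∩ Yuki ∩ Xiulan ∩ Keanu ∩ Ana ∩ Kira: 08:30-09:55, 10:45-13:05.
So the common availability across everyone is 08:30-09:55, 10:45-13:05.

08:30-09:55, 10:45-13:05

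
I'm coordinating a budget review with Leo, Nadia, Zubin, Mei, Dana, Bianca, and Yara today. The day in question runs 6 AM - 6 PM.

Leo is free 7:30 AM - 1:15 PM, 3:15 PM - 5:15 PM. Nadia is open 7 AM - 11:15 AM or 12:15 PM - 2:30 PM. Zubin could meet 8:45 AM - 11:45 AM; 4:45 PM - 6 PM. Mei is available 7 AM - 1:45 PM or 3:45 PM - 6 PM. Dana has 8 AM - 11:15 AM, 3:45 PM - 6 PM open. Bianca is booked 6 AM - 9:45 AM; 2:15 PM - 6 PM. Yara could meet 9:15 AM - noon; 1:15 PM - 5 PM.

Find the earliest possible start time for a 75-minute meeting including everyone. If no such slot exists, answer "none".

09:45

Leo free: 07:30-13:15, 15:15-17:15.
Nadia free: 07:00-11:15, 12:15-14:30.
Zubin free: 08:45-11:45, 16:45-18:00.
Mei free: 07:00-13:45, 15:45-18:00.
Dana free: 08:00-11:15, 15:45-18:00.
Bianca free: 09:45-14:15 (invert busy blocks within the working day).
Yara free: 09:15-12:00, 13:15-17:00.
Leo ∩ Nadia: 07:30-11:15, 12:15-13:15.
Leo ∩ Nadia ∩ Zubin: 08:45-11:15.
Leo ∩ Nadia ∩ Zubin ∩ Mei: 08:45-11:15.
Leo ∩ Nadia ∩ Zubin ∩ Mei ∩ Dana: 08:45-11:15.
Leo ∩ Nadia ∩ Zubin ∩ Mei ∩ Dana ∩ Bianca: 09:45-11:15.
Leo ∩ Nadia ∩ Zubin ∩ Mei ∩ Dana ∩ Bianca ∩ Yara: 09:45-11:15.
The first common window of at least 75 minutes is 09:45-11:15, so the earliest start is 09:45.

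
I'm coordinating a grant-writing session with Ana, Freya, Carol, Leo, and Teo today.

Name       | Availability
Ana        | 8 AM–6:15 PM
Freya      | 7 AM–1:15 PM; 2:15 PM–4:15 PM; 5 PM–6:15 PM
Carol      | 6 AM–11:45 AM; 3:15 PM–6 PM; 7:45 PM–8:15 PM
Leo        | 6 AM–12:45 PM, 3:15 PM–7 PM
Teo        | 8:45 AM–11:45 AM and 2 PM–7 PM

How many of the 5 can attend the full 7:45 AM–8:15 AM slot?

3

Freya, Carol, and Leo can make the full 07:45-08:15 slot — that's 3.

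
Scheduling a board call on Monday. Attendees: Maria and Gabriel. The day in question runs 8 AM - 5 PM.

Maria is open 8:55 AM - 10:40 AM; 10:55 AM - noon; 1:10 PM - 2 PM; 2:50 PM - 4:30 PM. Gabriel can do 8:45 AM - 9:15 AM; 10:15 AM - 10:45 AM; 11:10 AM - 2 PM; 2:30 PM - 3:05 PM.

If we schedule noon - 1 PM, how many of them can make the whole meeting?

1

Gabriel can make the full 12:00-13:00 slot — that's 1.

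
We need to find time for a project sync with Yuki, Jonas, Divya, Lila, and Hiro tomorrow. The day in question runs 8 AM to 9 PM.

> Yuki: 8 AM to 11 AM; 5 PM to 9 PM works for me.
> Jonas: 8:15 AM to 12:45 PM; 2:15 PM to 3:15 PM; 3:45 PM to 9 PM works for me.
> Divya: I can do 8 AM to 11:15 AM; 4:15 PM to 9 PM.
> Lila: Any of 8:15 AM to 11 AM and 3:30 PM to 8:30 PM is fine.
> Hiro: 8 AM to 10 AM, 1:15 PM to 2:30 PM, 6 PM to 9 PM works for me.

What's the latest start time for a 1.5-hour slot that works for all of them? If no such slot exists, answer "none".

Yuki ∩ Jonas: 08:15-11:00, 17:00-21:00.
Yuki ∩ Jonas ∩ Divya: 08:15-11:00, 17:00-21:00.
Yuki ∩ Jonas ∩ Divya ∩ Lila: 08:15-11:00, 17:00-20:30.
Yuki ∩ Jonas ∩ Divya ∩ Lila ∩ Hiro: 08:15-10:00, 18:00-20:30.
The last common window of at least 90 minutes is 18:00-20:30; a 90-minute meeting can start as late as 19:00 and still end by 20:30.

19:00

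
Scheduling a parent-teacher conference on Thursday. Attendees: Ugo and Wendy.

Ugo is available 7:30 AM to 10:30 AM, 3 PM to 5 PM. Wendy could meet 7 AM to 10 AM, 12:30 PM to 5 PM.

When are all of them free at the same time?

Ugo ∩ Wendy: 07:30-10:00, 15:00-17:00.

07:30-10:00, 15:00-17:00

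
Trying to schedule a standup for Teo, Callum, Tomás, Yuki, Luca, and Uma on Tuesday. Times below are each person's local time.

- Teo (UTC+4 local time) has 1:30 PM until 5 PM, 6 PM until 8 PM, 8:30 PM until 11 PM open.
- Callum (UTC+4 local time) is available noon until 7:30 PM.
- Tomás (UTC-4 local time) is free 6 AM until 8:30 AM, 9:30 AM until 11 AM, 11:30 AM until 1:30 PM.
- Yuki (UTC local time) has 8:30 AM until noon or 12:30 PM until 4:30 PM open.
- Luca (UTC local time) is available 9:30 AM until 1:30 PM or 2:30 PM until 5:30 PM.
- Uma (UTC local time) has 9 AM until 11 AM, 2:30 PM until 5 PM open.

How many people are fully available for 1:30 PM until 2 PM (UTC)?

Teo in UTC: 09:30-13:00, 14:00-16:00, 16:30-19:00 (subtract 4h to convert from UTC+4).
Callum in UTC: 08:00-15:30 (subtract 4h to convert from UTC+4).
Tomás in UTC: 10:00-12:30, 13:30-15:00, 15:30-17:30 (add 4h to convert from UTC-4).
Yuki in UTC: 08:30-12:00, 12:30-16:30.
Luca in UTC: 09:30-13:30, 14:30-17:30.
Uma in UTC: 09:00-11:00, 14:30-17:00.
Callum, Tomás, and Yuki can make the full 13:30-14:00 slot — that's 3.

3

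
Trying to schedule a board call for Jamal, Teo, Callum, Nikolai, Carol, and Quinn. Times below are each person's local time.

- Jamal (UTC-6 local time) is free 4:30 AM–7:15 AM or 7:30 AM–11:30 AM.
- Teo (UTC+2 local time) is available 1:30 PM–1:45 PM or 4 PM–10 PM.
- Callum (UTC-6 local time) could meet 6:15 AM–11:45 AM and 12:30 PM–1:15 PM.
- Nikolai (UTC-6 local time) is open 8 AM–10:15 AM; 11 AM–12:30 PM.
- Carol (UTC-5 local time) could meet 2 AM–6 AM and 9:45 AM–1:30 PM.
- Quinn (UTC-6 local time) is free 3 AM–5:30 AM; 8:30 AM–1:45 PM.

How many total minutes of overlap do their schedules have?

Jamal in UTC: 10:30-13:15, 13:30-17:30 (add 6h to convert from UTC-6).
Teo in UTC: 11:30-11:45, 14:00-20:00 (subtract 2h to convert from UTC+2).
Callum in UTC: 12:15-17:45, 18:30-19:15 (add 6h to convert from UTC-6).
Nikolai in UTC: 14:00-16:15, 17:00-18:30 (add 6h to convert from UTC-6).
Carol in UTC: 07:00-11:00, 14:45-18:30 (add 5h to convert from UTC-5).
Quinn in UTC: 09:00-11:30, 14:30-19:45 (add 6h to convert from UTC-6).
Jamal ∩ Teo: 11:30-11:45, 14:00-17:30.
Jamal ∩ Teo ∩ Callum: 14:00-17:30.
Jamal ∩ Teo ∩ Callum ∩ Nikolai: 14:00-16:15, 17:00-17:30.
Jamal ∩ Teo ∩ Callum ∩ Nikolai ∩ Carol: 14:45-16:15, 17:00-17:30.
Jamal ∩ Teo ∩ Callum ∩ Nikolai ∩ Carol ∩ Quinn: 14:45-16:15, 17:00-17:30.
Those are the intersection windows.
Summing the common windows: 90 + 30 = 120 minutes.

120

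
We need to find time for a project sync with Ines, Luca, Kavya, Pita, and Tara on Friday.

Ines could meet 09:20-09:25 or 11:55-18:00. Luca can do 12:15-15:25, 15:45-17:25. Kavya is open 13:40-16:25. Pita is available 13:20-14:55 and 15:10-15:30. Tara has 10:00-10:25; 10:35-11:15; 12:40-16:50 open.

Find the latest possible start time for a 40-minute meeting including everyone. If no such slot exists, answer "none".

14:15

Ines ∩ Luca: 12:15-15:25, 15:45-17:25.
Ines ∩ Luca ∩ Kavya: 13:40-15:25, 15:45-16:25.
Ines ∩ Luca ∩ Kavya ∩ Pita: 13:40-14:55, 15:10-15:25.
Ines ∩ Luca ∩ Kavya ∩ Pita ∩ Tara: 13:40-14:55, 15:10-15:25.
The last common window of at least 40 minutes is 13:40-14:55; a 40-minute meeting can start as late as 14:15 and still end by 14:55.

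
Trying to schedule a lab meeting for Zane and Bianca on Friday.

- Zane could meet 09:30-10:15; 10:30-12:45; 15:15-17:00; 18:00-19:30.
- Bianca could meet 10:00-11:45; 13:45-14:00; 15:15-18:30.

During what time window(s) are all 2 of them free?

10:00-10:15, 10:30-11:45, 15:15-17:00, 18:00-18:30

Zane ∩ Bianca: 10:00-10:15, 10:30-11:45, 15:15-17:00, 18:00-18:30.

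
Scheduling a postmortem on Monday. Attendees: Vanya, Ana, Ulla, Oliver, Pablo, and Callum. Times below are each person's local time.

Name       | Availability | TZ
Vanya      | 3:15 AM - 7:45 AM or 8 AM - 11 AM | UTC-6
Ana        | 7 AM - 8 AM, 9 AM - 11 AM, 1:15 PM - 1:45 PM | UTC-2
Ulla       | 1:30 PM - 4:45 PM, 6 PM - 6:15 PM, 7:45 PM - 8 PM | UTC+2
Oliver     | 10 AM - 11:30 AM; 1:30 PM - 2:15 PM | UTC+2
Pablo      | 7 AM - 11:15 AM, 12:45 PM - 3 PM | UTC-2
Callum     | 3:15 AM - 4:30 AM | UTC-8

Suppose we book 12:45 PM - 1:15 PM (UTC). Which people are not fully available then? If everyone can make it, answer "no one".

Ana, Callum, Oliver

Vanya in UTC: 09:15-13:45, 14:00-17:00 (add 6h to convert from UTC-6).
Ana in UTC: 09:00-10:00, 11:00-13:00, 15:15-15:45 (add 2h to convert from UTC-2).
Ulla in UTC: 11:30-14:45, 16:00-16:15, 17:45-18:00 (subtract 2h to convert from UTC+2).
Oliver in UTC: 08:00-09:30, 11:30-12:15 (subtract 2h to convert from UTC+2).
Pablo in UTC: 09:00-13:15, 14:45-17:00 (add 2h to convert from UTC-2).
Callum in UTC: 11:15-12:30 (add 8h to convert from UTC-8).
Vanya: free for 12:45-13:15. Ana: not fully free for 12:45-13:15. Ulla: free for 12:45-13:15. Oliver: not fully free for 12:45-13:15. Pablo: free for 12:45-13:15. Callum: not fully free for 12:45-13:15.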